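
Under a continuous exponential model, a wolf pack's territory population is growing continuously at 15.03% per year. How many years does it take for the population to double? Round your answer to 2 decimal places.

doubling time ≈ 4.61 years

doubling time = ln(2) / |r| = 0.69315 / 0.1503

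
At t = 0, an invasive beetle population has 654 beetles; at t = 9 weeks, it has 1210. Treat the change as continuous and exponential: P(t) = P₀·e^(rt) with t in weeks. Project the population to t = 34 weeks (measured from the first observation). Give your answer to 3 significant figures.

≈ 6,680 beetles

r = ln(1210/654) / 9 ≈ 0.068363 per week
P(34) = 654 · e^(0.068363·34) = 654 · 10.22 ≈ 6683.88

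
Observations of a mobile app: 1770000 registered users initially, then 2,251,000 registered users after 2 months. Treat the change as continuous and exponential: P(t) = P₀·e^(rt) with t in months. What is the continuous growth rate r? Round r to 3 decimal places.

r ≈ 0.120 per month

2251000 = 1770000 · e^(r·2)
e^(2r) = 2251000/1770000 = 1.27175
r = ln(1.27175) / 2 = 0.2404 / 2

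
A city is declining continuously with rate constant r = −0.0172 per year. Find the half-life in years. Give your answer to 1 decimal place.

half-life = ln(2) / |r| = 0.69315 / 0.0172

half-life ≈ 40.3 years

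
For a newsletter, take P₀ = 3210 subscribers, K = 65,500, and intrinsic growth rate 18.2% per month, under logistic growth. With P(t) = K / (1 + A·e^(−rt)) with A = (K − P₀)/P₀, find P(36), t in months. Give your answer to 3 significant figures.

≈ 63,700 subscribers

A = (65500 − 3210)/3210 = 19.40498
P(36) = 65500 / (1 + 19.40498·e^(−0.182·36)) = 65500 / (1 + 19.40498·0.001427)
= 65500 / 1.0277 ≈ 63734.81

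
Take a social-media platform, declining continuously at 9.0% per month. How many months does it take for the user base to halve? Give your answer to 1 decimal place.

half-life = ln(2) / |r| = 0.69315 / 0.09

half-life ≈ 7.7 months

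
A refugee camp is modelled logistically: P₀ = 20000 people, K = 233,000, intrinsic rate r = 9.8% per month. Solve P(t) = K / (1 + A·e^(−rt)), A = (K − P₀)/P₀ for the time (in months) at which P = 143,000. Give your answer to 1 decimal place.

A = (233000 − 20000)/20000 = 10.65
143000 = 233000/(1 + 10.65·e^(−0.098t)) → 1 + 10.65·e^(−0.098t) = 1.62937
e^(−0.098t) = 0.059096 → t = ln(16.92167)/0.098 = 2.82859/0.098

t ≈ 28.9 months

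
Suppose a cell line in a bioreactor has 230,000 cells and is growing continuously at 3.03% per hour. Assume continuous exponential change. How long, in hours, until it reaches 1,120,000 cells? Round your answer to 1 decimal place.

1120000 = 230000 · e^(0.0303·t)
t = ln(1120000/230000) / 0.0303 = ln(4.86957) / 0.0303 = 1.583 / 0.0303

t ≈ 52.2 hours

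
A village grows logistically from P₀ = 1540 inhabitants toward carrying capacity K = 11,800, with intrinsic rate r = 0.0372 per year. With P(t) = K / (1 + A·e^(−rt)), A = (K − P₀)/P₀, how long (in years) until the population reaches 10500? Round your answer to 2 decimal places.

t ≈ 107.14 years

A = (11800 − 1540)/1540 = 6.66234
10500 = 11800/(1 + 6.66234·e^(−0.0372t)) → 1 + 6.66234·e^(−0.0372t) = 1.12381
e^(−0.0372t) = 0.018583 → t = ln(53.81119)/0.0372 = 3.98548/0.0372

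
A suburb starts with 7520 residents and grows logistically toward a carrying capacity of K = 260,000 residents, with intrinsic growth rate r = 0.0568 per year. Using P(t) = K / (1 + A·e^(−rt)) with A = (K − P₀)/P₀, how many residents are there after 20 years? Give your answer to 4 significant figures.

≈ 22,070 residents

A = (260000 − 7520)/7520 = 33.57447
P(20) = 260000 / (1 + 33.57447·e^(−0.0568·20)) = 260000 / (1 + 33.57447·0.321101)
= 260000 / 11.78079 ≈ 22069.83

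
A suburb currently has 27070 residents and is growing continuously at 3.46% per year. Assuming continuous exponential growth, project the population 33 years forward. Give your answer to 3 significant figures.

≈ 84,800 residents

P(33) = 27070 · e^(0.0346·33) = 27070 · e^(1.1418)
= 27070 · 3.1324 ≈ 84794.11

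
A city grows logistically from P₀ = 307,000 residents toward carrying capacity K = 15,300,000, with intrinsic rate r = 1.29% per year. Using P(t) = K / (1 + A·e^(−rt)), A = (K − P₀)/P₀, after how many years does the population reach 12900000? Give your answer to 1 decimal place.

A = (15300000 − 307000)/307000 = 48.83713
12900000 = 15300000/(1 + 48.83713·e^(−0.0129t)) → 1 + 48.83713·e^(−0.0129t) = 1.18605
e^(−0.0129t) = 0.00381 → t = ln(262.49959)/0.0129 = 5.57025/0.0129

t ≈ 431.8 years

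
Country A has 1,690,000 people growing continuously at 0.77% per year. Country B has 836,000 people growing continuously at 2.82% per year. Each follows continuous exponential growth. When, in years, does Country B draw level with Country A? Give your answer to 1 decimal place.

t ≈ 34.3 years

1690000·e^(0.0077t) = 836000·e^(0.0282t)
1690000/836000 = e^((0.0282 − 0.0077)t) → ln(2.02153) = 0.0205·t
t = 0.70386 / 0.0205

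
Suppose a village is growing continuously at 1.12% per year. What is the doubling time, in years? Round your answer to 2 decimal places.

doubling time = ln(2) / |r| = 0.69315 / 0.0112

doubling time ≈ 61.89 years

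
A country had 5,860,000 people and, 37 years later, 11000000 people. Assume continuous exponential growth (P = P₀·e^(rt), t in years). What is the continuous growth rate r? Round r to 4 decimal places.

r ≈ 0.0170 per year

11000000 = 5860000 · e^(r·37)
e^(37r) = 11000000/5860000 = 1.87713
r = ln(1.87713) / 37 = 0.62975 / 37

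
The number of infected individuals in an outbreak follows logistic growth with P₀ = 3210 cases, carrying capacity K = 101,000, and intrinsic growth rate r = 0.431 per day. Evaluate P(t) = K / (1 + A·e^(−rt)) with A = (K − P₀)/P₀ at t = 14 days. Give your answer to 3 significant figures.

A = (101000 − 3210)/3210 = 30.46417
P(14) = 101000 / (1 + 30.46417·e^(−0.431·14)) = 101000 / (1 + 30.46417·0.002396)
= 101000 / 1.07299 ≈ 94129.59

≈ 94,100 cases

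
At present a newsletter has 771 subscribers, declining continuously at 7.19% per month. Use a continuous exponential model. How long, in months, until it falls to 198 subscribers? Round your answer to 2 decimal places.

198 = 771 · e^(-0.0719·t)
t = ln(198/771) / -0.0719 = ln(0.25681) / -0.0719 = -1.35942 / -0.0719

t ≈ 18.91 months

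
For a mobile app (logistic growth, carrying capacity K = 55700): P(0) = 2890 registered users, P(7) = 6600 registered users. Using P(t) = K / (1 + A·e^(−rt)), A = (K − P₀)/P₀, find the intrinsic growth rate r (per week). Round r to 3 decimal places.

A = (55700 − 2890)/2890 = 18.27336
6600 = 55700/(1 + 18.27336·e^(−r·7)) → e^(−7r) = (8.43939 − 1)/18.27336 = 0.407117
r = −ln(0.407117)/7 = 0.89865/7

r ≈ 0.128 per week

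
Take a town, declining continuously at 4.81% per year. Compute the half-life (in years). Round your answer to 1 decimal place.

half-life = ln(2) / |r| = 0.69315 / 0.0481

half-life ≈ 14.4 years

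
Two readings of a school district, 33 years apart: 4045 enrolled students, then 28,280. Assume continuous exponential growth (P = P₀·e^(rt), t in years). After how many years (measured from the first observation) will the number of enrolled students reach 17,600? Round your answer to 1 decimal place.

r = ln(28280/4045) / 33 ≈ 0.058929 per year
t = ln(17600/4045) / r = 1.47042 / 0.058929 ≈ 24.952

t ≈ 25.0 years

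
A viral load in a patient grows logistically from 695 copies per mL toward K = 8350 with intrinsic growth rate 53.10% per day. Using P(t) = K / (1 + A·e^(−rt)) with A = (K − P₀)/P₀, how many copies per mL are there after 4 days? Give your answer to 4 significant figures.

≈ 3,604 copies per mL

A = (8350 − 695)/695 = 11.01439
P(4) = 8350 / (1 + 11.01439·e^(−0.531·4)) = 8350 / (1 + 11.01439·0.119552)
= 8350 / 2.3168 ≈ 3604.11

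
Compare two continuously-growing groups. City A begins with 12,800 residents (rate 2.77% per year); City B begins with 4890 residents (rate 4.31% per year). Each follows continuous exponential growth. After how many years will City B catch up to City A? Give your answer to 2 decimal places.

t ≈ 62.48 years

12800·e^(0.0277t) = 4890·e^(0.0431t)
12800/4890 = e^((0.0431 − 0.0277)t) → ln(2.61759) = 0.0154·t
t = 0.96225 / 0.0154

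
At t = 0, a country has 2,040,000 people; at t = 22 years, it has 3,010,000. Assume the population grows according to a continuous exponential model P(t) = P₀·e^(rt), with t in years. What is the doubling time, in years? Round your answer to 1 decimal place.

r = ln(3010000/2040000) / 22 = ln(1.47549) / 22 ≈ 0.017681 per year
doubling time = ln 2 / |r| = 0.69315 / 0.017681

doubling time ≈ 39.2 years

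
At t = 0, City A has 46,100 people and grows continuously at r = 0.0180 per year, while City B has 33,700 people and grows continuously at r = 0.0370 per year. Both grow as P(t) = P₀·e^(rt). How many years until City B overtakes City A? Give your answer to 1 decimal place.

t ≈ 16.5 years

46100·e^(0.018t) = 33700·e^(0.037t)
46100/33700 = e^((0.037 − 0.018)t) → ln(1.36795) = 0.019·t
t = 0.31332 / 0.019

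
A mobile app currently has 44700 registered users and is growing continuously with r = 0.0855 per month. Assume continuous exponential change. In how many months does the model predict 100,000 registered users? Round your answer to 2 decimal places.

t ≈ 9.42 months

100000 = 44700 · e^(0.0855·t)
t = ln(100000/44700) / 0.0855 = ln(2.23714) / 0.0855 = 0.8052 / 0.0855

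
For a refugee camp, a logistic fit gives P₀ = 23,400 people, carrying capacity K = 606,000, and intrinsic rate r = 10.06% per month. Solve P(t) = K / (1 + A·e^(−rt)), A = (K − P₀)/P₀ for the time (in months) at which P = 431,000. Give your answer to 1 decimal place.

A = (606000 − 23400)/23400 = 24.89744
431000 = 606000/(1 + 24.89744·e^(−0.1006t)) → 1 + 24.89744·e^(−0.1006t) = 1.40603
e^(−0.1006t) = 0.016308 → t = ln(61.31883)/0.1006 = 4.11609/0.1006

t ≈ 40.9 months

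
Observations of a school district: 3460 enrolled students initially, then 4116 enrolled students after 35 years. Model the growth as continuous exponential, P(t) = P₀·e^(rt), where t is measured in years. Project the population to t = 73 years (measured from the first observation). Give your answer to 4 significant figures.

r = ln(4116/3460) / 35 ≈ 0.00496 per year
P(73) = 3460 · e^(0.00496·73) = 3460 · 1.43635 ≈ 4969.78

≈ 4,970 enrolled students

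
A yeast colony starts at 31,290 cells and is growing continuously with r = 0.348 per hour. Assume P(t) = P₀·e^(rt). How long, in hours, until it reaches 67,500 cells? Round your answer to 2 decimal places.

67500 = 31290 · e^(0.348·t)
t = ln(67500/31290) / 0.348 = ln(2.15724) / 0.348 = 0.76883 / 0.348

t ≈ 2.21 hours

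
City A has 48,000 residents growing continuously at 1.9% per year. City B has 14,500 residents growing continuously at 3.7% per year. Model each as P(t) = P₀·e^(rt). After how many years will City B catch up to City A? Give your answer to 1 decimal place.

t ≈ 66.5 years

48000·e^(0.019t) = 14500·e^(0.037t)
48000/14500 = e^((0.037 − 0.019)t) → ln(3.31034) = 0.018·t
t = 1.19705 / 0.018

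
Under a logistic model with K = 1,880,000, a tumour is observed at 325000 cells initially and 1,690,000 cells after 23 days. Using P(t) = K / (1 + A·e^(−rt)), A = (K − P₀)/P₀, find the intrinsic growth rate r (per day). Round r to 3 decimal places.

A = (1880000 − 325000)/325000 = 4.78462
1690000 = 1880000/(1 + 4.78462·e^(−r·23)) → e^(−23r) = (1.11243 − 1)/4.78462 = 0.023497
r = −ln(0.023497)/23 = 3.75087/23

r ≈ 0.163 per day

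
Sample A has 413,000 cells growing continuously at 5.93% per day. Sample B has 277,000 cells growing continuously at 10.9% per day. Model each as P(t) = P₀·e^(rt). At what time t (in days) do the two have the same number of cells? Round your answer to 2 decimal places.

413000·e^(0.0593t) = 277000·e^(0.109t)
413000/277000 = e^((0.109 − 0.0593)t) → ln(1.49097) = 0.0497·t
t = 0.39943 / 0.0497

t ≈ 8.04 days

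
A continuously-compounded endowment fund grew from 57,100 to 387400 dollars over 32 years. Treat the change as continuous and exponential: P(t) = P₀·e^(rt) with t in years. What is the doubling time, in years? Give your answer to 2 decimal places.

doubling time ≈ 11.58 years

r = ln(387400/57100) / 32 = ln(6.78459) / 32 ≈ 0.059833 per year
doubling time = ln 2 / |r| = 0.69315 / 0.059833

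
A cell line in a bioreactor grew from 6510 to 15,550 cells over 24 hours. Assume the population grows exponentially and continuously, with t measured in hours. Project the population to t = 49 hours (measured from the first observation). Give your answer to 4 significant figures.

≈ 38,520 cells

r = ln(15550/6510) / 24 ≈ 0.03628 per hour
P(49) = 6510 · e^(0.03628·49) = 6510 · 5.91637 ≈ 38515.54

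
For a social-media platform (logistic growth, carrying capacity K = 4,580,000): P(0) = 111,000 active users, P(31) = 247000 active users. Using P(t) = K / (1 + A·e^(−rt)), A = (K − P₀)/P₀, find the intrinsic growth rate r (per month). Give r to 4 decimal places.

r ≈ 0.0268 per month

A = (4580000 − 111000)/111000 = 40.26126
247000 = 4580000/(1 + 40.26126·e^(−r·31)) → e^(−31r) = (18.54251 − 1)/40.26126 = 0.435717
r = −ln(0.435717)/31 = 0.83076/31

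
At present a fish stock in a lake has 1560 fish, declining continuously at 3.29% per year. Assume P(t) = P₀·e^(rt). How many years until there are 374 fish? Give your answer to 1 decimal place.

374 = 1560 · e^(-0.0329·t)
t = ln(374/1560) / -0.0329 = ln(0.23974) / -0.0329 = -1.42819 / -0.0329

t ≈ 43.4 years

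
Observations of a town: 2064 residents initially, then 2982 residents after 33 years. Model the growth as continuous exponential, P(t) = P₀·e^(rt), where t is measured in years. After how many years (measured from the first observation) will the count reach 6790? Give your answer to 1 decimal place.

t ≈ 106.8 years

r = ln(2982/2064) / 33 ≈ 0.01115 per year
t = ln(6790/2064) / r = 1.19081 / 0.01115 ≈ 106.799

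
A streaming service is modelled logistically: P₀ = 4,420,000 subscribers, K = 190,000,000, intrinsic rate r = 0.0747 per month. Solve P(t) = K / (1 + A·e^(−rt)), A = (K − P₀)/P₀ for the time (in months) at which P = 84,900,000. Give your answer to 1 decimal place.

t ≈ 47.2 months

A = (190000000 − 4420000)/4420000 = 41.98643
84900000 = 190000000/(1 + 41.98643·e^(−0.0747t)) → 1 + 41.98643·e^(−0.0747t) = 2.23793
e^(−0.0747t) = 0.029484 → t = ln(33.91672)/0.0747 = 3.52391/0.0747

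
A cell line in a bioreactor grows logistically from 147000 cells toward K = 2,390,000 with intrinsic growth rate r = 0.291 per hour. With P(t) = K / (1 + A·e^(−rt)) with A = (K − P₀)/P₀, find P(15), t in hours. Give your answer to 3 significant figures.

≈ 2,000,000 cells

A = (2390000 − 147000)/147000 = 15.2585
P(15) = 2390000 / (1 + 15.2585·e^(−0.291·15)) = 2390000 / (1 + 15.2585·0.012715)
= 2390000 / 1.19401 ≈ 2001663.96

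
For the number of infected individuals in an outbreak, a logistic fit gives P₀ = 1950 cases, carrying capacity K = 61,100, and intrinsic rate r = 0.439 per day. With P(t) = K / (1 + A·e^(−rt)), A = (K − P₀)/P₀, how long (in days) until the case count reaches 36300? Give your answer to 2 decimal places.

t ≈ 8.64 days

A = (61100 − 1950)/1950 = 30.33333
36300 = 61100/(1 + 30.33333·e^(−0.439t)) → 1 + 30.33333·e^(−0.439t) = 1.6832
e^(−0.439t) = 0.022523 → t = ln(44.39919)/0.439 = 3.79322/0.439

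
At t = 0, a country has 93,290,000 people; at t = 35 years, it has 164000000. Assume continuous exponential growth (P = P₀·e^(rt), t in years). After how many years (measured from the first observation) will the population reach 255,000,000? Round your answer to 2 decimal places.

t ≈ 62.38 years

r = ln(164000000/93290000) / 35 ≈ 0.016119 per year
t = ln(255000000/93290000) / r = 1.00555 / 0.016119 ≈ 62.384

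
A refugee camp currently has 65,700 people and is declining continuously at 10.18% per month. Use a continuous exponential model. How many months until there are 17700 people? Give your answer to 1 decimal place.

17700 = 65700 · e^(-0.1018·t)
t = ln(17700/65700) / -0.1018 = ln(0.26941) / -0.1018 = -1.31153 / -0.1018

t ≈ 12.9 months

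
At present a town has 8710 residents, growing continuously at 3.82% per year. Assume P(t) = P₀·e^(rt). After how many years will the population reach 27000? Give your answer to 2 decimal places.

27000 = 8710 · e^(0.0382·t)
t = ln(27000/8710) / 0.0382 = ln(3.09989) / 0.0382 = 1.13137 / 0.0382

t ≈ 29.62 years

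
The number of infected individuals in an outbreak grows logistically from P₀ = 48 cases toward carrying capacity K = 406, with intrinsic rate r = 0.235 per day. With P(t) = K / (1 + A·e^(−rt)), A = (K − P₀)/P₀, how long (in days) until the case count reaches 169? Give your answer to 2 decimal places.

t ≈ 7.11 days

A = (406 − 48)/48 = 7.45833
169 = 406/(1 + 7.45833·e^(−0.235t)) → 1 + 7.45833·e^(−0.235t) = 2.40237
e^(−0.235t) = 0.188027 → t = ln(5.31839)/0.235 = 1.67117/0.235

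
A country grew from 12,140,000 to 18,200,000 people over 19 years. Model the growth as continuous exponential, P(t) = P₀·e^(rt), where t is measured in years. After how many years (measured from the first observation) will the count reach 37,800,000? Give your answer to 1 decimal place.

r = ln(18200000/12140000) / 19 ≈ 0.021311 per year
t = ln(37800000/12140000) / r = 1.1358 / 0.021311 ≈ 53.296

t ≈ 53.3 years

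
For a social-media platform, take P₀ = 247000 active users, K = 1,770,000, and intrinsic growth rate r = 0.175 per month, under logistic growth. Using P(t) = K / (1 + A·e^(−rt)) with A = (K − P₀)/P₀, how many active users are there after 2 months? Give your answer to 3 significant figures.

≈ 331,000 active users

A = (1770000 − 247000)/247000 = 6.16599
P(2) = 1770000 / (1 + 6.16599·e^(−0.175·2)) = 1770000 / (1 + 6.16599·0.704688)
= 1770000 / 5.3451 ≈ 331144.35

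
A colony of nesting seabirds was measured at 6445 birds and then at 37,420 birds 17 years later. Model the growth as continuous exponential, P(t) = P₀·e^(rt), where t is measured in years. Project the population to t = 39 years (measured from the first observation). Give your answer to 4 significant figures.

≈ 364,500 birds

r = ln(37420/6445) / 17 ≈ 0.103465 per year
P(39) = 6445 · e^(0.103465·39) = 6445 · 56.54999 ≈ 364464.71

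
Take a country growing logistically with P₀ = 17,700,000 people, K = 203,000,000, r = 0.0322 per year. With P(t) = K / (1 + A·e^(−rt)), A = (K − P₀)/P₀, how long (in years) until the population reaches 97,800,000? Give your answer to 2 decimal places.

A = (203000000 − 17700000)/17700000 = 10.46893
97800000 = 203000000/(1 + 10.46893·e^(−0.0322t)) → 1 + 10.46893·e^(−0.0322t) = 2.07566
e^(−0.0322t) = 0.102748 → t = ln(9.73252)/0.0322 = 2.27547/0.0322

t ≈ 70.67 years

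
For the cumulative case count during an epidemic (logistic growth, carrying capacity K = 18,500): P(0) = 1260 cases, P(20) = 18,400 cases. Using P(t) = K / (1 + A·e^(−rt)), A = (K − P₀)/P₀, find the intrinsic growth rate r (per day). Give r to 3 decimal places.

r ≈ 0.392 per day

A = (18500 − 1260)/1260 = 13.68254
18400 = 18500/(1 + 13.68254·e^(−r·20)) → e^(−20r) = (1.00543 − 1)/13.68254 = 0.000397
r = −ln(0.000397)/20 = 7.83106/20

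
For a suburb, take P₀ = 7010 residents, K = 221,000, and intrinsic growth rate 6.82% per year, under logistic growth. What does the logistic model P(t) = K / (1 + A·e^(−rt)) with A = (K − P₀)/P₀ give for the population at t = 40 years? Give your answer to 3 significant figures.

≈ 73,800 residents

A = (221000 − 7010)/7010 = 30.52639
P(40) = 221000 / (1 + 30.52639·e^(−0.0682·40)) = 221000 / (1 + 30.52639·0.06535)
= 221000 / 2.9949 ≈ 73792.23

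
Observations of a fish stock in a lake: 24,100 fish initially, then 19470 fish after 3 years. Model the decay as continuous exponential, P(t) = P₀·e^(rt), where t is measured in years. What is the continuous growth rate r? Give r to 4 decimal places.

19470 = 24100 · e^(r·3)
e^(3r) = 19470/24100 = 0.80788
r = ln(0.80788) / 3 = -0.21334 / 3

r ≈ -0.0711 per year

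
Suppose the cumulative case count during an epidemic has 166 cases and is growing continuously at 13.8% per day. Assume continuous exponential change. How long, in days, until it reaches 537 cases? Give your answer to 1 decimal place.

t ≈ 8.5 days

537 = 166 · e^(0.138·t)
t = ln(537/166) / 0.138 = ln(3.23494) / 0.138 = 1.17401 / 0.138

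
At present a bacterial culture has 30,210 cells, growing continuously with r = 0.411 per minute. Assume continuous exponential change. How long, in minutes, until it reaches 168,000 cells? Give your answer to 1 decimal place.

168000 = 30210 · e^(0.411·t)
t = ln(168000/30210) / 0.411 = ln(5.56107) / 0.411 = 1.71579 / 0.411

t ≈ 4.2 minutes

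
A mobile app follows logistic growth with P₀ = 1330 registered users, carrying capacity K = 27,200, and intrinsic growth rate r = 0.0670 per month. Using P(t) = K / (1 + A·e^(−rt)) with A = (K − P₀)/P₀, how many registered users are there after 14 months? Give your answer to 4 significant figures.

A = (27200 − 1330)/1330 = 19.45113
P(14) = 27200 / (1 + 19.45113·e^(−0.067·14)) = 27200 / (1 + 19.45113·0.39141)
= 27200 / 8.61336 ≈ 3157.88

≈ 3,158 registered users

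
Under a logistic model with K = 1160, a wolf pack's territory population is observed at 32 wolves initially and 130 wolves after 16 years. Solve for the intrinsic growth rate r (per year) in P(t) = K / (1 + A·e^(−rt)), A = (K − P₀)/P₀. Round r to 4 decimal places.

r ≈ 0.0933 per year

A = (1160 − 32)/32 = 35.25
130 = 1160/(1 + 35.25·e^(−r·16)) → e^(−16r) = (8.92308 − 1)/35.25 = 0.224768
r = −ln(0.224768)/16 = 1.49269/16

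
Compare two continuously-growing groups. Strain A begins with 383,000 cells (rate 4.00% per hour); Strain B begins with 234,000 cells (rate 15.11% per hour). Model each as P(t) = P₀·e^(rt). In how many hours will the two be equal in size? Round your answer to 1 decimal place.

t ≈ 4.4 hours

383000·e^(0.04t) = 234000·e^(0.1511t)
383000/234000 = e^((0.1511 − 0.04)t) → ln(1.63675) = 0.1111·t
t = 0.49271 / 0.1111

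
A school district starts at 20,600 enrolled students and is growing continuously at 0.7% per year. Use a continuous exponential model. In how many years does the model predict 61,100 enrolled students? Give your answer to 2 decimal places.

t ≈ 155.32 years

61100 = 20600 · e^(0.007·t)
t = ln(61100/20600) / 0.007 = ln(2.96602) / 0.007 = 1.08722 / 0.007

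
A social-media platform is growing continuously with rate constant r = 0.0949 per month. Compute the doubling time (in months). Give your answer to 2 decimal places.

doubling time ≈ 7.30 months

doubling time = ln(2) / |r| = 0.69315 / 0.0949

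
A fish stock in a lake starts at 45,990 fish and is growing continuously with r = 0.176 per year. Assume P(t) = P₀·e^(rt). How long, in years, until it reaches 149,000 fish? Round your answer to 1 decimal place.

149000 = 45990 · e^(0.176·t)
t = ln(149000/45990) / 0.176 = ln(3.23983) / 0.176 = 1.17552 / 0.176

t ≈ 6.7 years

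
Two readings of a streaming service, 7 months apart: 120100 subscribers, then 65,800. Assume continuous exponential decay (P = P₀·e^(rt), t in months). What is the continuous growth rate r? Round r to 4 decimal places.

65800 = 120100 · e^(r·7)
e^(7r) = 65800/120100 = 0.54788
r = ln(0.54788) / 7 = -0.6017 / 7

r ≈ -0.0860 per month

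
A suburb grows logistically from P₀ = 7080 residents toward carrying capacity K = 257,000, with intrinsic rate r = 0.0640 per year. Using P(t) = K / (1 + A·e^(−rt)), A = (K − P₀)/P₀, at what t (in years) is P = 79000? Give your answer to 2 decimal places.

t ≈ 42.99 years

A = (257000 − 7080)/7080 = 35.29944
79000 = 257000/(1 + 35.29944·e^(−0.064t)) → 1 + 35.29944·e^(−0.064t) = 3.25316
e^(−0.064t) = 0.06383 → t = ln(15.6666)/0.064 = 2.75153/0.064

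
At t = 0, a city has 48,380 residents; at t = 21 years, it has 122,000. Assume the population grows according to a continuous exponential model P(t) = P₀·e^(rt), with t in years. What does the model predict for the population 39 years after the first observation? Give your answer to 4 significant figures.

≈ 269,600 residents

r = ln(122000/48380) / 21 ≈ 0.044045 per year
P(39) = 48380 · e^(0.044045·39) = 48380 · 5.5719 ≈ 269568.38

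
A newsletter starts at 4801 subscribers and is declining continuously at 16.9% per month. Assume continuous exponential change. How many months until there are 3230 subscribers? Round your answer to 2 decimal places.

t ≈ 2.35 months

3230 = 4801 · e^(-0.169·t)
t = ln(3230/4801) / -0.169 = ln(0.67278) / -0.169 = -0.39634 / -0.169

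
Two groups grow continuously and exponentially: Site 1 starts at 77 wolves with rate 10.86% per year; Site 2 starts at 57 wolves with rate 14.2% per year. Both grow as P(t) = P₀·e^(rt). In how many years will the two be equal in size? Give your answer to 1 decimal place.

t ≈ 9.0 years

77·e^(0.1086t) = 57·e^(0.142t)
77/57 = e^((0.142 − 0.1086)t) → ln(1.35088) = 0.0334·t
t = 0.30075 / 0.0334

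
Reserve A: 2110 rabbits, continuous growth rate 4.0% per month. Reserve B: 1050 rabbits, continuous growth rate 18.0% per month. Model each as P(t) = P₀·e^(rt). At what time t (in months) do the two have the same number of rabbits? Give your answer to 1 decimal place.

t ≈ 5.0 months

2110·e^(0.04t) = 1050·e^(0.18t)
2110/1050 = e^((0.18 − 0.04)t) → ln(2.00952) = 0.14·t
t = 0.6979 / 0.14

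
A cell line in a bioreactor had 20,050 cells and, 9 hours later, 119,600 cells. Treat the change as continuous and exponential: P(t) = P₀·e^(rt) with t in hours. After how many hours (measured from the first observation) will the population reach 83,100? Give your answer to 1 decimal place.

r = ln(119600/20050) / 9 ≈ 0.198436 per hour
t = ln(83100/20050) / r = 1.42182 / 0.198436 ≈ 7.165

t ≈ 7.2 hours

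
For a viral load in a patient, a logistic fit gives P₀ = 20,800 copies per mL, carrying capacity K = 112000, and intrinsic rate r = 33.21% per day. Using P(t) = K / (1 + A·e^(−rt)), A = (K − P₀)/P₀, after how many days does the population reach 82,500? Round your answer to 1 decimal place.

t ≈ 7.5 days

A = (112000 − 20800)/20800 = 4.38462
82500 = 112000/(1 + 4.38462·e^(−0.3321t)) → 1 + 4.38462·e^(−0.3321t) = 1.35758
e^(−0.3321t) = 0.081552 → t = ln(12.26206)/0.3321 = 2.50651/0.3321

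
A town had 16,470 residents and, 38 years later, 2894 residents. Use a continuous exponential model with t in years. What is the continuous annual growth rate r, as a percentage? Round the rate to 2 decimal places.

2894 = 16470 · e^(r·38)
e^(38r) = 2894/16470 = 0.17571
r = ln(0.17571) / 38 = -1.7389 / 38

r ≈ -4.58% per year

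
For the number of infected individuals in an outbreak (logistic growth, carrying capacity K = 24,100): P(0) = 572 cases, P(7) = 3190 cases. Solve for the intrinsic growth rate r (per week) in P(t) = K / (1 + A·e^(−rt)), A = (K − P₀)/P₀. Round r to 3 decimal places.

r ≈ 0.262 per week

A = (24100 − 572)/572 = 41.13287
3190 = 24100/(1 + 41.13287·e^(−r·7)) → e^(−7r) = (7.55486 − 1)/41.13287 = 0.159358
r = −ln(0.159358)/7 = 1.8366/7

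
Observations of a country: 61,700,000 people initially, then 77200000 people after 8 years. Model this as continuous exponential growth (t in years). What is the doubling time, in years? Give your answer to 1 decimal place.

doubling time ≈ 24.7 years

r = ln(77200000/61700000) / 8 = ln(1.25122) / 8 ≈ 0.028014 per year
doubling time = ln 2 / |r| = 0.69315 / 0.028014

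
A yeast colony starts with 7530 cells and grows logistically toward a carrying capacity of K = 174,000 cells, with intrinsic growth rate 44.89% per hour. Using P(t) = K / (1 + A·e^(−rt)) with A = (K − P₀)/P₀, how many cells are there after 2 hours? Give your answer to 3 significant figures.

A = (174000 − 7530)/7530 = 22.10757
P(2) = 174000 / (1 + 22.10757·e^(−0.4489·2)) = 174000 / (1 + 22.10757·0.407465)
= 174000 / 10.00806 ≈ 17385.98

≈ 17,400 cells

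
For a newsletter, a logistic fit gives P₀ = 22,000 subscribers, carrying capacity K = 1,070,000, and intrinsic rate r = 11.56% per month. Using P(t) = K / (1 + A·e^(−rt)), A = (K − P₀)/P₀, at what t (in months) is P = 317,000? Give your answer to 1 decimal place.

A = (1070000 − 22000)/22000 = 47.63636
317000 = 1070000/(1 + 47.63636·e^(−0.1156t)) → 1 + 47.63636·e^(−0.1156t) = 3.37539
e^(−0.1156t) = 0.049865 → t = ln(20.05409)/0.1156 = 2.99843/0.1156

t ≈ 25.9 months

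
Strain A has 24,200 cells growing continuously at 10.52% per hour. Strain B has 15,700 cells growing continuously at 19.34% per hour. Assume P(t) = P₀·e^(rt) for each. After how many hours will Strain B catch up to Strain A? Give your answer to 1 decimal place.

t ≈ 4.9 hours

24200·e^(0.1052t) = 15700·e^(0.1934t)
24200/15700 = e^((0.1934 − 0.1052)t) → ln(1.5414) = 0.0882·t
t = 0.43269 / 0.0882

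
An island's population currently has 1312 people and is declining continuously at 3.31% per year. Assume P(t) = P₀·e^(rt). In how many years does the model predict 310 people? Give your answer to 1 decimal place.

t ≈ 43.6 years

310 = 1312 · e^(-0.0331·t)
t = ln(310/1312) / -0.0331 = ln(0.23628) / -0.0331 = -1.44274 / -0.0331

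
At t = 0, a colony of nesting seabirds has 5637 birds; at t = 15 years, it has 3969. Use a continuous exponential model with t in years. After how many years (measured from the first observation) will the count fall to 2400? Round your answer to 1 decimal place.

t ≈ 36.5 years

r = ln(3969/5637) / 15 ≈ -0.023389 per year
t = ln(2400/5637) / r = -0.85388 / -0.023389 ≈ 36.508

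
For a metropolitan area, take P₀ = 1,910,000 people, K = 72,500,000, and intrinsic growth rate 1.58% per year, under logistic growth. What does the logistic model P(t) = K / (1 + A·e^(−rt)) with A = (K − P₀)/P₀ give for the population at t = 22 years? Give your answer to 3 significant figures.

A = (72500000 − 1910000)/1910000 = 36.95812
P(22) = 72500000 / (1 + 36.95812·e^(−0.0158·22)) = 72500000 / (1 + 36.95812·0.706381)
= 72500000 / 27.10652 ≈ 2674632.86

≈ 2,670,000 people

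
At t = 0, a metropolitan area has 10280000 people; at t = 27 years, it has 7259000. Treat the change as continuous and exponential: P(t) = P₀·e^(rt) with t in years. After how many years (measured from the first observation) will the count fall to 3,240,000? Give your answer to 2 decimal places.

r = ln(7259000/10280000) / 27 ≈ -0.012887 per year
t = ln(3240000/10280000) / r = -1.15463 / -0.012887 ≈ 89.594

t ≈ 89.59 years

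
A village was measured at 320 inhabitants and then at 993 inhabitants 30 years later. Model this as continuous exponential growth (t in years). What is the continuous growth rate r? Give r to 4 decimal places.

993 = 320 · e^(r·30)
e^(30r) = 993/320 = 3.10312
r = ln(3.10312) / 30 = 1.13241 / 30

r ≈ 0.0377 per year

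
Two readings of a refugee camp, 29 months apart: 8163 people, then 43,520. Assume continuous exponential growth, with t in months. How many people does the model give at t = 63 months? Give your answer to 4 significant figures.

≈ 309,600 people

r = ln(43520/8163) / 29 ≈ 0.057711 per month
P(63) = 8163 · e^(0.057711·63) = 8163 · 37.93108 ≈ 309631.45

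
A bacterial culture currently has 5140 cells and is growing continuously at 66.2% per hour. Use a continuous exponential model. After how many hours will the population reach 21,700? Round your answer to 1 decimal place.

t ≈ 2.2 hours

21700 = 5140 · e^(0.662·t)
t = ln(21700/5140) / 0.662 = ln(4.22179) / 0.662 = 1.44026 / 0.662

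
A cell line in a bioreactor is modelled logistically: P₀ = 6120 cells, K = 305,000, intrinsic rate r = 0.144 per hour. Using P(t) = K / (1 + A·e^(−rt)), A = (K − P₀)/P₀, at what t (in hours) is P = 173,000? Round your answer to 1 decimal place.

t ≈ 28.9 hours

A = (305000 − 6120)/6120 = 48.8366
173000 = 305000/(1 + 48.8366·e^(−0.144t)) → 1 + 48.8366·e^(−0.144t) = 1.76301
e^(−0.144t) = 0.015624 → t = ln(64.00555)/0.144 = 4.15897/0.144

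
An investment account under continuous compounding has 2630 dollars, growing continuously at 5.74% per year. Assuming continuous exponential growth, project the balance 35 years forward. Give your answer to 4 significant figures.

P(35) = 2630 · e^(0.0574·35) = 2630 · e^(2.009)
= 2630 · 7.45586 ≈ 19608.91

≈ 19,610 dollars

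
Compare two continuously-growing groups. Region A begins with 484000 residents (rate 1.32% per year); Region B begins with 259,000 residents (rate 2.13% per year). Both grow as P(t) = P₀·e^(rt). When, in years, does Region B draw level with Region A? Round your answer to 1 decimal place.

t ≈ 77.2 years

484000·e^(0.0132t) = 259000·e^(0.0213t)
484000/259000 = e^((0.0213 − 0.0132)t) → ln(1.86873) = 0.0081·t
t = 0.62526 / 0.0081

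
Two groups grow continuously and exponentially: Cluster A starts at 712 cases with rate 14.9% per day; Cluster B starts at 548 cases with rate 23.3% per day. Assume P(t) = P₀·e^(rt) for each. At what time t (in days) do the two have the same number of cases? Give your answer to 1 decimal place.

t ≈ 3.1 days

712·e^(0.149t) = 548·e^(0.233t)
712/548 = e^((0.233 − 0.149)t) → ln(1.29927) = 0.084·t
t = 0.2618 / 0.084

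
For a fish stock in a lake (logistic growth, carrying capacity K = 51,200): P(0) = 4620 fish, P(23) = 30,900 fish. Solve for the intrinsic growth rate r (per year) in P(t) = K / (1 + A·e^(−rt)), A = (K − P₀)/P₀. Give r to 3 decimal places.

A = (51200 − 4620)/4620 = 10.08225
30900 = 51200/(1 + 10.08225·e^(−r·23)) → e^(−23r) = (1.65696 − 1)/10.08225 = 0.06516
r = −ln(0.06516)/23 = 2.73091/23

r ≈ 0.119 per year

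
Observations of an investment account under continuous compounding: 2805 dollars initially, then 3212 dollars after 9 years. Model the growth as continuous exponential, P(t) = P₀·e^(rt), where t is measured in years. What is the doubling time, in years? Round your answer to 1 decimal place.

r = ln(3212/2805) / 9 = ln(1.1451) / 9 ≈ 0.015054 per year
doubling time = ln 2 / |r| = 0.69315 / 0.015054

doubling time ≈ 46.0 years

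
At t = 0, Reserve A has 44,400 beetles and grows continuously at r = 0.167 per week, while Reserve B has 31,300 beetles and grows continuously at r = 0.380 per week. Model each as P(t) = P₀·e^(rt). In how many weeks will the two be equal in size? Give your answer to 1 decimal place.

t ≈ 1.6 weeks

44400·e^(0.167t) = 31300·e^(0.38t)
44400/31300 = e^((0.38 − 0.167)t) → ln(1.41853) = 0.213·t
t = 0.34962 / 0.213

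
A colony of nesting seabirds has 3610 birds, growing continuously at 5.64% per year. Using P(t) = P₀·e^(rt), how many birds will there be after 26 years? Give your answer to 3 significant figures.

P(26) = 3610 · e^(0.0564·26) = 3610 · e^(1.4664)
= 3610 · 4.33361 ≈ 15644.32

≈ 15,600 birds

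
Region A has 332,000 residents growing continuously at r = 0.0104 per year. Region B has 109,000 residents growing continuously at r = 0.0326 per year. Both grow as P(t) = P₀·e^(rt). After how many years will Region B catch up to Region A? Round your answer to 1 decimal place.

t ≈ 50.2 years

332000·e^(0.0104t) = 109000·e^(0.0326t)
332000/109000 = e^((0.0326 − 0.0104)t) → ln(3.04587) = 0.0222·t
t = 1.11379 / 0.0222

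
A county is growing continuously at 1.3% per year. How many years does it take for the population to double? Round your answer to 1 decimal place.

doubling time = ln(2) / |r| = 0.69315 / 0.013

doubling time ≈ 53.3 years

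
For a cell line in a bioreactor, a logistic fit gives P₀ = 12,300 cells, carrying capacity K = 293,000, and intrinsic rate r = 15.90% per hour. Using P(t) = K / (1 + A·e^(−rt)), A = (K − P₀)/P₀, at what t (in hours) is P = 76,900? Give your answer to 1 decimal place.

t ≈ 13.2 hours

A = (293000 − 12300)/12300 = 22.82114
76900 = 293000/(1 + 22.82114·e^(−0.159t)) → 1 + 22.82114·e^(−0.159t) = 3.81014
e^(−0.159t) = 0.123138 → t = ln(8.12099)/0.159 = 2.09445/0.159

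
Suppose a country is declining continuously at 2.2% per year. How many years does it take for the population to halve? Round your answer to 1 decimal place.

half-life = ln(2) / |r| = 0.69315 / 0.022

half-life ≈ 31.5 years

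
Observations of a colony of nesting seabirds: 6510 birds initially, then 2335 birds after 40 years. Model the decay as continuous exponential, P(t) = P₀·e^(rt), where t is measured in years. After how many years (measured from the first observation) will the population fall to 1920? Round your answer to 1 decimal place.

t ≈ 47.6 years

r = ln(2335/6510) / 40 ≈ -0.025633 per year
t = ln(1920/6510) / r = -1.22101 / -0.025633 ≈ 47.634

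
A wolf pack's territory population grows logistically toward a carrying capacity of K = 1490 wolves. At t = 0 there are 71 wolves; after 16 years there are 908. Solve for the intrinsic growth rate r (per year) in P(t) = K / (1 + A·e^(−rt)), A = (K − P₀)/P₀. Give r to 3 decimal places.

r ≈ 0.215 per year

A = (1490 − 71)/71 = 19.98592
908 = 1490/(1 + 19.98592·e^(−r·16)) → e^(−16r) = (1.64097 − 1)/19.98592 = 0.032071
r = −ln(0.032071)/16 = 3.4398/16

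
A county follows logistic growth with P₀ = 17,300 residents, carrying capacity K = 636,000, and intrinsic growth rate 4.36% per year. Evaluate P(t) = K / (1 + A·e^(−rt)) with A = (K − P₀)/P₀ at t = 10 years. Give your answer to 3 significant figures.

≈ 26,400 residents

A = (636000 − 17300)/17300 = 35.76301
P(10) = 636000 / (1 + 35.76301·e^(−0.0436·10)) = 636000 / (1 + 35.76301·0.646618)
= 636000 / 24.12499 ≈ 26362.7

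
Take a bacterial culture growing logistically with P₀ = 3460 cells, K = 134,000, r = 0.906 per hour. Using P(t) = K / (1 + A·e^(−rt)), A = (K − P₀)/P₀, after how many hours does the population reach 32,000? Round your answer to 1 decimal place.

A = (134000 − 3460)/3460 = 37.72832
32000 = 134000/(1 + 37.72832·e^(−0.906t)) → 1 + 37.72832·e^(−0.906t) = 4.1875
e^(−0.906t) = 0.084486 → t = ln(11.83634)/0.906 = 2.47117/0.906

t ≈ 2.7 hours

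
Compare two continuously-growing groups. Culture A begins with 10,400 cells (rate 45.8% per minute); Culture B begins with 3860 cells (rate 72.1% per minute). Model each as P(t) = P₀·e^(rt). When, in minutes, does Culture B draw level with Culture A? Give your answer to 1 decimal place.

10400·e^(0.458t) = 3860·e^(0.721t)
10400/3860 = e^((0.721 − 0.458)t) → ln(2.6943) = 0.263·t
t = 0.99114 / 0.263

t ≈ 3.8 minutes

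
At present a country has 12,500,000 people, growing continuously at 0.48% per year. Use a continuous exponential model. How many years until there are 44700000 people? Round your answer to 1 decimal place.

44700000 = 12500000 · e^(0.0048·t)
t = ln(44700000/12500000) / 0.0048 = ln(3.576) / 0.0048 = 1.27424 / 0.0048

t ≈ 265.5 years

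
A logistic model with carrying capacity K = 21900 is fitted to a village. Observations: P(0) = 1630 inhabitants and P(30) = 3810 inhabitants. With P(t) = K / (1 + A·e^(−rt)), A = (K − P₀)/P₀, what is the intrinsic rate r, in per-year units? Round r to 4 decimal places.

A = (21900 − 1630)/1630 = 12.43558
3810 = 21900/(1 + 12.43558·e^(−r·30)) → e^(−30r) = (5.74803 − 1)/12.43558 = 0.38181
r = −ln(0.38181)/30 = 0.96283/30

r ≈ 0.0321 per year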